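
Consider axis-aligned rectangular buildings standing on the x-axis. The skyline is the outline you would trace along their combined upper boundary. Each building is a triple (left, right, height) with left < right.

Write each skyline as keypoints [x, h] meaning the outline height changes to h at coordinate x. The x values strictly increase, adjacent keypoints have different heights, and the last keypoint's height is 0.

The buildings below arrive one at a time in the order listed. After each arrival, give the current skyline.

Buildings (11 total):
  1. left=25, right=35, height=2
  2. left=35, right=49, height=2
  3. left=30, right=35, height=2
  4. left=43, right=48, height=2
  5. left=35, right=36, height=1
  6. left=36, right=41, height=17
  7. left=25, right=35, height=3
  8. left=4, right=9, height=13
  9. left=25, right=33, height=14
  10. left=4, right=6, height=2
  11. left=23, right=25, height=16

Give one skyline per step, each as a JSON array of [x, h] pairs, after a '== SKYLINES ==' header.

== SKYLINES ==
[[25,2],[35,0]]
[[25,2],[49,0]]
[[25,2],[49,0]]
[[25,2],[49,0]]
[[25,2],[49,0]]
[[25,2],[36,17],[41,2],[49,0]]
[[25,3],[35,2],[36,17],[41,2],[49,0]]
[[4,13],[9,0],[25,3],[35,2],[36,17],[41,2],[49,0]]
[[4,13],[9,0],[25,14],[33,3],[35,2],[36,17],[41,2],[49,0]]
[[4,13],[9,0],[25,14],[33,3],[35,2],[36,17],[41,2],[49,0]]
[[4,13],[9,0],[23,16],[25,14],[33,3],[35,2],[36,17],[41,2],[49,0]]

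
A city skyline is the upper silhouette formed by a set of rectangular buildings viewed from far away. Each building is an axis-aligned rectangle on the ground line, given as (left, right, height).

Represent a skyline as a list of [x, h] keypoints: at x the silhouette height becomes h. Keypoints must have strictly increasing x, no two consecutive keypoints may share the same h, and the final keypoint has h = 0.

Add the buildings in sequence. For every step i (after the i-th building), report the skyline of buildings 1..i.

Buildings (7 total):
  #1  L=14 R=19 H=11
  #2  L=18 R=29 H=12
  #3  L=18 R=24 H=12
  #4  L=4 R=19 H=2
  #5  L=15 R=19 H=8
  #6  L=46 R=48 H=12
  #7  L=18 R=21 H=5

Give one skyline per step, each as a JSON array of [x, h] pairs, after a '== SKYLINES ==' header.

== SKYLINES ==
[[14,11],[19,0]]
[[14,11],[18,12],[29,0]]
[[14,11],[18,12],[29,0]]
[[4,2],[14,11],[18,12],[29,0]]
[[4,2],[14,11],[18,12],[29,0]]
[[4,2],[14,11],[18,12],[29,0],[46,12],[48,0]]
[[4,2],[14,11],[18,12],[29,0],[46,12],[48,0]]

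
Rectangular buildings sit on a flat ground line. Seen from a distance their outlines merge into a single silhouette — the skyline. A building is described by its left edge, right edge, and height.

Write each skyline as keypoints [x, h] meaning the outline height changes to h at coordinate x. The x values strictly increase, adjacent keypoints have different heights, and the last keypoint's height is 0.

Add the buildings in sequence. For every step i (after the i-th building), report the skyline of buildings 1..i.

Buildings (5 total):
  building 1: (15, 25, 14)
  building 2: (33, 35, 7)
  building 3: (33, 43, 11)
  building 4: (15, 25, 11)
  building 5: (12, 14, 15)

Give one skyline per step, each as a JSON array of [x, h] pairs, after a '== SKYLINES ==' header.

== SKYLINES ==
[[15,14],[25,0]]
[[15,14],[25,0],[33,7],[35,0]]
[[15,14],[25,0],[33,11],[43,0]]
[[15,14],[25,0],[33,11],[43,0]]
[[12,15],[14,0],[15,14],[25,0],[33,11],[43,0]]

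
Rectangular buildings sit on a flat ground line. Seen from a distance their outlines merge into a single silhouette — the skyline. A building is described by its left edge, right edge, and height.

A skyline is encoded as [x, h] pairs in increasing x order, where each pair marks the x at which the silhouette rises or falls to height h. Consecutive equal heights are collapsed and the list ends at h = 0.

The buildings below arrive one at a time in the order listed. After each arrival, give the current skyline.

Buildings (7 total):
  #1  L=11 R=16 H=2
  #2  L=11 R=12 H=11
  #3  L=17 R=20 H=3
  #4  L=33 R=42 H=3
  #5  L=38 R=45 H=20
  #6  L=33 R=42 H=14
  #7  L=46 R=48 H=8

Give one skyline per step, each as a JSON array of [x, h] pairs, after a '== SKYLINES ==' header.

== SKYLINES ==
[[11,2],[16,0]]
[[11,11],[12,2],[16,0]]
[[11,11],[12,2],[16,0],[17,3],[20,0]]
[[11,11],[12,2],[16,0],[17,3],[20,0],[33,3],[42,0]]
[[11,11],[12,2],[16,0],[17,3],[20,0],[33,3],[38,20],[45,0]]
[[11,11],[12,2],[16,0],[17,3],[20,0],[33,14],[38,20],[45,0]]
[[11,11],[12,2],[16,0],[17,3],[20,0],[33,14],[38,20],[45,0],[46,8],[48,0]]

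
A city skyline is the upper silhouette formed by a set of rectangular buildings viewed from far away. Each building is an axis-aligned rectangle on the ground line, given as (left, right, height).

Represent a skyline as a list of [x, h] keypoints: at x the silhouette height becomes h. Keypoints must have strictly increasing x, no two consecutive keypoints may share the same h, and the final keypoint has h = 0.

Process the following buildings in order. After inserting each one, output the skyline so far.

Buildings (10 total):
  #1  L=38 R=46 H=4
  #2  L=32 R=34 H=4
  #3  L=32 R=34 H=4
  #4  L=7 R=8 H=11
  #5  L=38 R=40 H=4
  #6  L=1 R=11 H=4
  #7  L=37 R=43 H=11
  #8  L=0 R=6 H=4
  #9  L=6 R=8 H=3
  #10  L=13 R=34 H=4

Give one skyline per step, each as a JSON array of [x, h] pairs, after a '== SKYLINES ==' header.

== SKYLINES ==
[[38,4],[46,0]]
[[32,4],[34,0],[38,4],[46,0]]
[[32,4],[34,0],[38,4],[46,0]]
[[7,11],[8,0],[32,4],[34,0],[38,4],[46,0]]
[[7,11],[8,0],[32,4],[34,0],[38,4],[46,0]]
[[1,4],[7,11],[8,4],[11,0],[32,4],[34,0],[38,4],[46,0]]
[[1,4],[7,11],[8,4],[11,0],[32,4],[34,0],[37,11],[43,4],[46,0]]
[[0,4],[7,11],[8,4],[11,0],[32,4],[34,0],[37,11],[43,4],[46,0]]
[[0,4],[7,11],[8,4],[11,0],[32,4],[34,0],[37,11],[43,4],[46,0]]
[[0,4],[7,11],[8,4],[11,0],[13,4],[34,0],[37,11],[43,4],[46,0]]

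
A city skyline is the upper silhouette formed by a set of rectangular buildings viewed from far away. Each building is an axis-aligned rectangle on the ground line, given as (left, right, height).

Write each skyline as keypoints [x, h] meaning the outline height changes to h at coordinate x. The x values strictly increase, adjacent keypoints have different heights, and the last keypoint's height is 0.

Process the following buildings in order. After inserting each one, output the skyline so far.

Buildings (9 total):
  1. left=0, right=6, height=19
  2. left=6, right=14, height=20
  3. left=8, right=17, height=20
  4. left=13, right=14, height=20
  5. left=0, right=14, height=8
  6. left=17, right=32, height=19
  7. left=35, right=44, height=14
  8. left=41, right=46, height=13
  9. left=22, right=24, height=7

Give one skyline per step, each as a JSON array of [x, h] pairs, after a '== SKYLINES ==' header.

== SKYLINES ==
[[0,19],[6,0]]
[[0,19],[6,20],[14,0]]
[[0,19],[6,20],[17,0]]
[[0,19],[6,20],[17,0]]
[[0,19],[6,20],[17,0]]
[[0,19],[6,20],[17,19],[32,0]]
[[0,19],[6,20],[17,19],[32,0],[35,14],[44,0]]
[[0,19],[6,20],[17,19],[32,0],[35,14],[44,13],[46,0]]
[[0,19],[6,20],[17,19],[32,0],[35,14],[44,13],[46,0]]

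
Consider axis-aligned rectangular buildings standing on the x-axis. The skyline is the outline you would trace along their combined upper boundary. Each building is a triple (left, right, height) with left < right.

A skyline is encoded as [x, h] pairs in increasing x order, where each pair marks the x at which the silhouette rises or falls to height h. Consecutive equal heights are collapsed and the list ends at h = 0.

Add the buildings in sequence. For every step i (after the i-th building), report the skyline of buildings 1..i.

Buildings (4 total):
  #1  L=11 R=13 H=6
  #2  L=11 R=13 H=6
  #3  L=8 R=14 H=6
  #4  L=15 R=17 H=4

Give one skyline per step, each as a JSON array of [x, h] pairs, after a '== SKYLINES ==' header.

== SKYLINES ==
[[11,6],[13,0]]
[[11,6],[13,0]]
[[8,6],[14,0]]
[[8,6],[14,0],[15,4],[17,0]]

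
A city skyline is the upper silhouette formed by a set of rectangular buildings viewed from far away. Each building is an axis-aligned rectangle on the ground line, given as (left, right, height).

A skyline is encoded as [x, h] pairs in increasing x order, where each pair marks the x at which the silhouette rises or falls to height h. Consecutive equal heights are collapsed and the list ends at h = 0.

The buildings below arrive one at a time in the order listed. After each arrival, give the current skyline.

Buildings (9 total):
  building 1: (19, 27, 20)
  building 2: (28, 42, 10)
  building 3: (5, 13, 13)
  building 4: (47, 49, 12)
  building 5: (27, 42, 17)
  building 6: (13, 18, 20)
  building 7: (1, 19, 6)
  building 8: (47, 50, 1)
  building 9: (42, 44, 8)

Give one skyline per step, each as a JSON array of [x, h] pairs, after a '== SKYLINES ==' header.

== SKYLINES ==
[[19,20],[27,0]]
[[19,20],[27,0],[28,10],[42,0]]
[[5,13],[13,0],[19,20],[27,0],[28,10],[42,0]]
[[5,13],[13,0],[19,20],[27,0],[28,10],[42,0],[47,12],[49,0]]
[[5,13],[13,0],[19,20],[27,17],[42,0],[47,12],[49,0]]
[[5,13],[13,20],[18,0],[19,20],[27,17],[42,0],[47,12],[49,0]]
[[1,6],[5,13],[13,20],[18,6],[19,20],[27,17],[42,0],[47,12],[49,0]]
[[1,6],[5,13],[13,20],[18,6],[19,20],[27,17],[42,0],[47,12],[49,1],[50,0]]
[[1,6],[5,13],[13,20],[18,6],[19,20],[27,17],[42,8],[44,0],[47,12],[49,1],[50,0]]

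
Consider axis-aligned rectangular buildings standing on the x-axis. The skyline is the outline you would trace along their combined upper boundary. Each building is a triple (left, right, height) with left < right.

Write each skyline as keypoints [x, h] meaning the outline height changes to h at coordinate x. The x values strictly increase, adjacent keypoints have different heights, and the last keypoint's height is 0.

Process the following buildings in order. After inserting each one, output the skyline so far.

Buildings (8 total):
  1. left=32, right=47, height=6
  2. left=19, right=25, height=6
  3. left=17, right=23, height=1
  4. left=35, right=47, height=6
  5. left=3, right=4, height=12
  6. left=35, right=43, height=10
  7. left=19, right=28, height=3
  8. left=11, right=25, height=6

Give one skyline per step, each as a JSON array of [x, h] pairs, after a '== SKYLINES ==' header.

== SKYLINES ==
[[32,6],[47,0]]
[[19,6],[25,0],[32,6],[47,0]]
[[17,1],[19,6],[25,0],[32,6],[47,0]]
[[17,1],[19,6],[25,0],[32,6],[47,0]]
[[3,12],[4,0],[17,1],[19,6],[25,0],[32,6],[47,0]]
[[3,12],[4,0],[17,1],[19,6],[25,0],[32,6],[35,10],[43,6],[47,0]]
[[3,12],[4,0],[17,1],[19,6],[25,3],[28,0],[32,6],[35,10],[43,6],[47,0]]
[[3,12],[4,0],[11,6],[25,3],[28,0],[32,6],[35,10],[43,6],[47,0]]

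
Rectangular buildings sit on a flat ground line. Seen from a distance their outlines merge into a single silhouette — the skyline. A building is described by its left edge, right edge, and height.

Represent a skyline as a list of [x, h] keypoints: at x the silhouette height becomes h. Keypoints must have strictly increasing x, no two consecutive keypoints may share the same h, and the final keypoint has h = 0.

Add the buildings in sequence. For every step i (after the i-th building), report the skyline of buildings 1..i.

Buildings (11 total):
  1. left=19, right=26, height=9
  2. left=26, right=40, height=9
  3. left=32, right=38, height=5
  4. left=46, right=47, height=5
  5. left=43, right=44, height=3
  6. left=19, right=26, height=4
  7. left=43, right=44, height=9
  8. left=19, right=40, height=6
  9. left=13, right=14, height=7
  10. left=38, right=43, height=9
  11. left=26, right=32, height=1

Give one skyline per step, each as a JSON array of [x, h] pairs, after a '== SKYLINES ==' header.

== SKYLINES ==
[[19,9],[26,0]]
[[19,9],[40,0]]
[[19,9],[40,0]]
[[19,9],[40,0],[46,5],[47,0]]
[[19,9],[40,0],[43,3],[44,0],[46,5],[47,0]]
[[19,9],[40,0],[43,3],[44,0],[46,5],[47,0]]
[[19,9],[40,0],[43,9],[44,0],[46,5],[47,0]]
[[19,9],[40,0],[43,9],[44,0],[46,5],[47,0]]
[[13,7],[14,0],[19,9],[40,0],[43,9],[44,0],[46,5],[47,0]]
[[13,7],[14,0],[19,9],[44,0],[46,5],[47,0]]
[[13,7],[14,0],[19,9],[44,0],[46,5],[47,0]]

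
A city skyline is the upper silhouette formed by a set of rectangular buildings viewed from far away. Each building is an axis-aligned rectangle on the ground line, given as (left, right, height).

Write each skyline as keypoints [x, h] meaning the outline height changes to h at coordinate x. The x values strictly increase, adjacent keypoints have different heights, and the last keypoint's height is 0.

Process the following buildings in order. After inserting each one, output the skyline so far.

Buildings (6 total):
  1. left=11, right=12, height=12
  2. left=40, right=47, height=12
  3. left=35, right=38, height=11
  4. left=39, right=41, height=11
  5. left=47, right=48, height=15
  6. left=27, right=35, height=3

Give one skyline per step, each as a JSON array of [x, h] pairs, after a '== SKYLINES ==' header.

== SKYLINES ==
[[11,12],[12,0]]
[[11,12],[12,0],[40,12],[47,0]]
[[11,12],[12,0],[35,11],[38,0],[40,12],[47,0]]
[[11,12],[12,0],[35,11],[38,0],[39,11],[40,12],[47,0]]
[[11,12],[12,0],[35,11],[38,0],[39,11],[40,12],[47,15],[48,0]]
[[11,12],[12,0],[27,3],[35,11],[38,0],[39,11],[40,12],[47,15],[48,0]]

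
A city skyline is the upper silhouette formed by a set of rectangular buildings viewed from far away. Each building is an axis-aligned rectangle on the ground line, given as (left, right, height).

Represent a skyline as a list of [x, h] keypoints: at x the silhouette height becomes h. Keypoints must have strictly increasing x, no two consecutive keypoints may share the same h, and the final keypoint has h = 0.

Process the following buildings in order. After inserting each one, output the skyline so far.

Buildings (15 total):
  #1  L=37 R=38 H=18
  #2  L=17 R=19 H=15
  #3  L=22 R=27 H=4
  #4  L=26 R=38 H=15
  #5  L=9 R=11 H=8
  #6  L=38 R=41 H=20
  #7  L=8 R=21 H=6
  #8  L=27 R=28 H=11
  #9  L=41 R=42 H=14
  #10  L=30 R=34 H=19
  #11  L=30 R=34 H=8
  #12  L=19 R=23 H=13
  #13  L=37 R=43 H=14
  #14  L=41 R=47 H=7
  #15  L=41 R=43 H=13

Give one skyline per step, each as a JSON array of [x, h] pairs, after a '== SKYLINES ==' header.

== SKYLINES ==
[[37,18],[38,0]]
[[17,15],[19,0],[37,18],[38,0]]
[[17,15],[19,0],[22,4],[27,0],[37,18],[38,0]]
[[17,15],[19,0],[22,4],[26,15],[37,18],[38,0]]
[[9,8],[11,0],[17,15],[19,0],[22,4],[26,15],[37,18],[38,0]]
[[9,8],[11,0],[17,15],[19,0],[22,4],[26,15],[37,18],[38,20],[41,0]]
[[8,6],[9,8],[11,6],[17,15],[19,6],[21,0],[22,4],[26,15],[37,18],[38,20],[41,0]]
[[8,6],[9,8],[11,6],[17,15],[19,6],[21,0],[22,4],[26,15],[37,18],[38,20],[41,0]]
[[8,6],[9,8],[11,6],[17,15],[19,6],[21,0],[22,4],[26,15],[37,18],[38,20],[41,14],[42,0]]
[[8,6],[9,8],[11,6],[17,15],[19,6],[21,0],[22,4],[26,15],[30,19],[34,15],[37,18],[38,20],[41,14],[42,0]]
[[8,6],[9,8],[11,6],[17,15],[19,6],[21,0],[22,4],[26,15],[30,19],[34,15],[37,18],[38,20],[41,14],[42,0]]
[[8,6],[9,8],[11,6],[17,15],[19,13],[23,4],[26,15],[30,19],[34,15],[37,18],[38,20],[41,14],[42,0]]
[[8,6],[9,8],[11,6],[17,15],[19,13],[23,4],[26,15],[30,19],[34,15],[37,18],[38,20],[41,14],[43,0]]
[[8,6],[9,8],[11,6],[17,15],[19,13],[23,4],[26,15],[30,19],[34,15],[37,18],[38,20],[41,14],[43,7],[47,0]]
[[8,6],[9,8],[11,6],[17,15],[19,13],[23,4],[26,15],[30,19],[34,15],[37,18],[38,20],[41,14],[43,7],[47,0]]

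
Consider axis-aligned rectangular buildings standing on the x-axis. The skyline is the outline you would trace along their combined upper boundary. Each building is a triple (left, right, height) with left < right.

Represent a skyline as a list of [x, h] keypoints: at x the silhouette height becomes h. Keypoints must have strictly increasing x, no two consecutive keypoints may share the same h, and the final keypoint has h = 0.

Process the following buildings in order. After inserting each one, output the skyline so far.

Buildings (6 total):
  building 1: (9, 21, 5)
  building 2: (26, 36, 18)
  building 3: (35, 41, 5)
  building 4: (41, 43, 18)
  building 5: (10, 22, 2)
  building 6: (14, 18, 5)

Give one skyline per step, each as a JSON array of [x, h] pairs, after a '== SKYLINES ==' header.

== SKYLINES ==
[[9,5],[21,0]]
[[9,5],[21,0],[26,18],[36,0]]
[[9,5],[21,0],[26,18],[36,5],[41,0]]
[[9,5],[21,0],[26,18],[36,5],[41,18],[43,0]]
[[9,5],[21,2],[22,0],[26,18],[36,5],[41,18],[43,0]]
[[9,5],[21,2],[22,0],[26,18],[36,5],[41,18],[43,0]]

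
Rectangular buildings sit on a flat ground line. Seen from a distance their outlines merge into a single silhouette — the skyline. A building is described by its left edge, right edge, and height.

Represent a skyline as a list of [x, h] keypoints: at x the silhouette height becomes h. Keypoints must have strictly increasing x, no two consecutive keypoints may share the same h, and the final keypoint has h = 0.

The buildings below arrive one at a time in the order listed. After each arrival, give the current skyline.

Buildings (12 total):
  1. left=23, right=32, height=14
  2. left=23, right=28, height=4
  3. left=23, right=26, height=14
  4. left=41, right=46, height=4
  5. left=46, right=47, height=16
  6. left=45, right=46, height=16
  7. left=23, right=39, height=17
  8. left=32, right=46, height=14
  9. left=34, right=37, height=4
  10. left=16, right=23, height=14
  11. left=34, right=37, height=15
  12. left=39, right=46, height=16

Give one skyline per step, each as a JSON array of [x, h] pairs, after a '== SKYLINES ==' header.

== SKYLINES ==
[[23,14],[32,0]]
[[23,14],[32,0]]
[[23,14],[32,0]]
[[23,14],[32,0],[41,4],[46,0]]
[[23,14],[32,0],[41,4],[46,16],[47,0]]
[[23,14],[32,0],[41,4],[45,16],[47,0]]
[[23,17],[39,0],[41,4],[45,16],[47,0]]
[[23,17],[39,14],[45,16],[47,0]]
[[23,17],[39,14],[45,16],[47,0]]
[[16,14],[23,17],[39,14],[45,16],[47,0]]
[[16,14],[23,17],[39,14],[45,16],[47,0]]
[[16,14],[23,17],[39,16],[47,0]]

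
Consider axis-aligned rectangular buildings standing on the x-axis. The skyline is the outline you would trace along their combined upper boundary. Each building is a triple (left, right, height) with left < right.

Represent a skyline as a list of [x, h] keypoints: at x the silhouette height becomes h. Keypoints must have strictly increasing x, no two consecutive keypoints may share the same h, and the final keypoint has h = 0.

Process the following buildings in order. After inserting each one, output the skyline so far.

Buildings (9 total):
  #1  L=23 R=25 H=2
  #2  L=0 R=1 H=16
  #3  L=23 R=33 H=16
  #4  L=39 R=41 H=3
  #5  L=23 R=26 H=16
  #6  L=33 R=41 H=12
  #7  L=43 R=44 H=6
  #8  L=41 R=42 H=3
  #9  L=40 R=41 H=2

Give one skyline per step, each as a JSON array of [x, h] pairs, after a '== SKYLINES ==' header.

== SKYLINES ==
[[23,2],[25,0]]
[[0,16],[1,0],[23,2],[25,0]]
[[0,16],[1,0],[23,16],[33,0]]
[[0,16],[1,0],[23,16],[33,0],[39,3],[41,0]]
[[0,16],[1,0],[23,16],[33,0],[39,3],[41,0]]
[[0,16],[1,0],[23,16],[33,12],[41,0]]
[[0,16],[1,0],[23,16],[33,12],[41,0],[43,6],[44,0]]
[[0,16],[1,0],[23,16],[33,12],[41,3],[42,0],[43,6],[44,0]]
[[0,16],[1,0],[23,16],[33,12],[41,3],[42,0],[43,6],[44,0]]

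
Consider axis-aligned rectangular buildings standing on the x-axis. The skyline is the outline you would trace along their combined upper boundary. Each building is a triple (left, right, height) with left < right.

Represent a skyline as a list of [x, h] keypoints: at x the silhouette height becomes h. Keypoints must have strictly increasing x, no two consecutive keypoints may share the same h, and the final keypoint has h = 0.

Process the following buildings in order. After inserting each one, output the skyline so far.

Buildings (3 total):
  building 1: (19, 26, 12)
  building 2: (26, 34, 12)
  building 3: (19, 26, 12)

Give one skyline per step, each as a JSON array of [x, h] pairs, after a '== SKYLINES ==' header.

== SKYLINES ==
[[19,12],[26,0]]
[[19,12],[34,0]]
[[19,12],[34,0]]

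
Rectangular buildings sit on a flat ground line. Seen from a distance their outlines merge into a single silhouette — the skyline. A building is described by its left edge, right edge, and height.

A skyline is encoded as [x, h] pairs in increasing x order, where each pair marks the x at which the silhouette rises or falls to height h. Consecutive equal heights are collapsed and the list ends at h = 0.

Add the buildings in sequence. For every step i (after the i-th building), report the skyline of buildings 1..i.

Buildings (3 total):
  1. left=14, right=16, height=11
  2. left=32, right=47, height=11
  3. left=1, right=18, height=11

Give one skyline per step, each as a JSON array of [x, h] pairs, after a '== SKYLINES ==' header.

== SKYLINES ==
[[14,11],[16,0]]
[[14,11],[16,0],[32,11],[47,0]]
[[1,11],[18,0],[32,11],[47,0]]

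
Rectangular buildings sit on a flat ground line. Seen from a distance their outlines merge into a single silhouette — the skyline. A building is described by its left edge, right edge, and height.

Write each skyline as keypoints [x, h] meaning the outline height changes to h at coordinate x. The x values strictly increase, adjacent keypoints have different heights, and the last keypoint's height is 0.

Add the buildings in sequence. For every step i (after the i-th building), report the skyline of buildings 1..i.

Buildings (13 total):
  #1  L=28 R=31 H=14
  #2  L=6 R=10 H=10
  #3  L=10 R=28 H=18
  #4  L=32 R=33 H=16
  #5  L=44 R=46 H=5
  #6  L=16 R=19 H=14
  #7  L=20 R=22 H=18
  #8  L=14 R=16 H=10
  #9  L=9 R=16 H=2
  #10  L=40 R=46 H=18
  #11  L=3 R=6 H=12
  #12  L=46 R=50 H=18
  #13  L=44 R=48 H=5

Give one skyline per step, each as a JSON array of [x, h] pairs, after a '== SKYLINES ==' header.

== SKYLINES ==
[[28,14],[31,0]]
[[6,10],[10,0],[28,14],[31,0]]
[[6,10],[10,18],[28,14],[31,0]]
[[6,10],[10,18],[28,14],[31,0],[32,16],[33,0]]
[[6,10],[10,18],[28,14],[31,0],[32,16],[33,0],[44,5],[46,0]]
[[6,10],[10,18],[28,14],[31,0],[32,16],[33,0],[44,5],[46,0]]
[[6,10],[10,18],[28,14],[31,0],[32,16],[33,0],[44,5],[46,0]]
[[6,10],[10,18],[28,14],[31,0],[32,16],[33,0],[44,5],[46,0]]
[[6,10],[10,18],[28,14],[31,0],[32,16],[33,0],[44,5],[46,0]]
[[6,10],[10,18],[28,14],[31,0],[32,16],[33,0],[40,18],[46,0]]
[[3,12],[6,10],[10,18],[28,14],[31,0],[32,16],[33,0],[40,18],[46,0]]
[[3,12],[6,10],[10,18],[28,14],[31,0],[32,16],[33,0],[40,18],[50,0]]
[[3,12],[6,10],[10,18],[28,14],[31,0],[32,16],[33,0],[40,18],[50,0]]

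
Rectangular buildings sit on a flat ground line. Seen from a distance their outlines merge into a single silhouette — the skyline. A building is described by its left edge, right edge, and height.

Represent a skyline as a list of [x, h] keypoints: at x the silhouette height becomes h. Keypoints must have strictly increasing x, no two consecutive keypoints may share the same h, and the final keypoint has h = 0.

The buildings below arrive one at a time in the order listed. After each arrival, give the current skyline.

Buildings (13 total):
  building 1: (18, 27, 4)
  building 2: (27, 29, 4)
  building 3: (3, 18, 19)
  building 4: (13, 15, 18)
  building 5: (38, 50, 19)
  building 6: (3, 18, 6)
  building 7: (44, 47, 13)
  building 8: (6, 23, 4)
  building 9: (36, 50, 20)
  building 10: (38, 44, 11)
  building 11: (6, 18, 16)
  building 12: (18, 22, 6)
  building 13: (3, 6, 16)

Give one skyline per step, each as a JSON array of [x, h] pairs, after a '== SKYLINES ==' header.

== SKYLINES ==
[[18,4],[27,0]]
[[18,4],[29,0]]
[[3,19],[18,4],[29,0]]
[[3,19],[18,4],[29,0]]
[[3,19],[18,4],[29,0],[38,19],[50,0]]
[[3,19],[18,4],[29,0],[38,19],[50,0]]
[[3,19],[18,4],[29,0],[38,19],[50,0]]
[[3,19],[18,4],[29,0],[38,19],[50,0]]
[[3,19],[18,4],[29,0],[36,20],[50,0]]
[[3,19],[18,4],[29,0],[36,20],[50,0]]
[[3,19],[18,4],[29,0],[36,20],[50,0]]
[[3,19],[18,6],[22,4],[29,0],[36,20],[50,0]]
[[3,19],[18,6],[22,4],[29,0],[36,20],[50,0]]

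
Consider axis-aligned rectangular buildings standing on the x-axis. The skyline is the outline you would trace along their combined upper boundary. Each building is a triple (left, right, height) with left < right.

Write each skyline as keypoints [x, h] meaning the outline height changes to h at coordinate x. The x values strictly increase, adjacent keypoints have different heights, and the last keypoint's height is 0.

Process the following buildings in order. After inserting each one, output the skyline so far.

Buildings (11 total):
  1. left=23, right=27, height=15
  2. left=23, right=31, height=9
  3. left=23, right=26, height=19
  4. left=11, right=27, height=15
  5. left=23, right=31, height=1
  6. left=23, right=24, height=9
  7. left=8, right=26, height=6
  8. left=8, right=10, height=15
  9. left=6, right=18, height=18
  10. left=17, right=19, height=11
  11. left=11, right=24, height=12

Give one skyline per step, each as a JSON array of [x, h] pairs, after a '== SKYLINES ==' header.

== SKYLINES ==
[[23,15],[27,0]]
[[23,15],[27,9],[31,0]]
[[23,19],[26,15],[27,9],[31,0]]
[[11,15],[23,19],[26,15],[27,9],[31,0]]
[[11,15],[23,19],[26,15],[27,9],[31,0]]
[[11,15],[23,19],[26,15],[27,9],[31,0]]
[[8,6],[11,15],[23,19],[26,15],[27,9],[31,0]]
[[8,15],[10,6],[11,15],[23,19],[26,15],[27,9],[31,0]]
[[6,18],[18,15],[23,19],[26,15],[27,9],[31,0]]
[[6,18],[18,15],[23,19],[26,15],[27,9],[31,0]]
[[6,18],[18,15],[23,19],[26,15],[27,9],[31,0]]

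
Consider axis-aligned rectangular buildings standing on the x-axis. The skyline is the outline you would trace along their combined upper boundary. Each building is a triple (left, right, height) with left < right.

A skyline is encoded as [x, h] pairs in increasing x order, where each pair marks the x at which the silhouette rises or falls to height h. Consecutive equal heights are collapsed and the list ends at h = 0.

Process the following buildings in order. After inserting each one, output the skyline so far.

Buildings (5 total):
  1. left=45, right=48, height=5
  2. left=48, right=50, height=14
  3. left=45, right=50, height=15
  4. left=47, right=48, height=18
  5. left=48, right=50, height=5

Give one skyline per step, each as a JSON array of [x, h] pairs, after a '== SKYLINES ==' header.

== SKYLINES ==
[[45,5],[48,0]]
[[45,5],[48,14],[50,0]]
[[45,15],[50,0]]
[[45,15],[47,18],[48,15],[50,0]]
[[45,15],[47,18],[48,15],[50,0]]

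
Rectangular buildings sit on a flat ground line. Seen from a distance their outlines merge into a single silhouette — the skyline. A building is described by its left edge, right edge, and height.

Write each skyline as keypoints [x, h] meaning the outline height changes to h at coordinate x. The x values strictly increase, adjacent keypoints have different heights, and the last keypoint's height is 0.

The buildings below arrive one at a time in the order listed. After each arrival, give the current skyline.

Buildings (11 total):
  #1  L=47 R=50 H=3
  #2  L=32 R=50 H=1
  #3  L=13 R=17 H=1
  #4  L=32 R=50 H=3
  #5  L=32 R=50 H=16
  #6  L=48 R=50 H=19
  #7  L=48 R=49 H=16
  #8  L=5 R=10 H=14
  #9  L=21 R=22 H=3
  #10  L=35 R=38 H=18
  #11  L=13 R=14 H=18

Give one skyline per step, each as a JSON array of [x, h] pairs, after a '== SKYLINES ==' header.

== SKYLINES ==
[[47,3],[50,0]]
[[32,1],[47,3],[50,0]]
[[13,1],[17,0],[32,1],[47,3],[50,0]]
[[13,1],[17,0],[32,3],[50,0]]
[[13,1],[17,0],[32,16],[50,0]]
[[13,1],[17,0],[32,16],[48,19],[50,0]]
[[13,1],[17,0],[32,16],[48,19],[50,0]]
[[5,14],[10,0],[13,1],[17,0],[32,16],[48,19],[50,0]]
[[5,14],[10,0],[13,1],[17,0],[21,3],[22,0],[32,16],[48,19],[50,0]]
[[5,14],[10,0],[13,1],[17,0],[21,3],[22,0],[32,16],[35,18],[38,16],[48,19],[50,0]]
[[5,14],[10,0],[13,18],[14,1],[17,0],[21,3],[22,0],[32,16],[35,18],[38,16],[48,19],[50,0]]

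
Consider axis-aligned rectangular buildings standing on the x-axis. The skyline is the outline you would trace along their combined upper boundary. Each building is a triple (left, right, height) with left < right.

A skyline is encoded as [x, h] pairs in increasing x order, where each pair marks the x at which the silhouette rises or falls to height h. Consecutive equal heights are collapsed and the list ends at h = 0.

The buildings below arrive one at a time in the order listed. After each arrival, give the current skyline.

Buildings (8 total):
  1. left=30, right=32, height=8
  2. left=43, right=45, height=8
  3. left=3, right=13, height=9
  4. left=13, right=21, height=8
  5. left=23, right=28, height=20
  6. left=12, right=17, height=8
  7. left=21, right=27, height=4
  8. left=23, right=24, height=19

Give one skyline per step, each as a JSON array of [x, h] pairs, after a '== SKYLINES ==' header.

== SKYLINES ==
[[30,8],[32,0]]
[[30,8],[32,0],[43,8],[45,0]]
[[3,9],[13,0],[30,8],[32,0],[43,8],[45,0]]
[[3,9],[13,8],[21,0],[30,8],[32,0],[43,8],[45,0]]
[[3,9],[13,8],[21,0],[23,20],[28,0],[30,8],[32,0],[43,8],[45,0]]
[[3,9],[13,8],[21,0],[23,20],[28,0],[30,8],[32,0],[43,8],[45,0]]
[[3,9],[13,8],[21,4],[23,20],[28,0],[30,8],[32,0],[43,8],[45,0]]
[[3,9],[13,8],[21,4],[23,20],[28,0],[30,8],[32,0],[43,8],[45,0]]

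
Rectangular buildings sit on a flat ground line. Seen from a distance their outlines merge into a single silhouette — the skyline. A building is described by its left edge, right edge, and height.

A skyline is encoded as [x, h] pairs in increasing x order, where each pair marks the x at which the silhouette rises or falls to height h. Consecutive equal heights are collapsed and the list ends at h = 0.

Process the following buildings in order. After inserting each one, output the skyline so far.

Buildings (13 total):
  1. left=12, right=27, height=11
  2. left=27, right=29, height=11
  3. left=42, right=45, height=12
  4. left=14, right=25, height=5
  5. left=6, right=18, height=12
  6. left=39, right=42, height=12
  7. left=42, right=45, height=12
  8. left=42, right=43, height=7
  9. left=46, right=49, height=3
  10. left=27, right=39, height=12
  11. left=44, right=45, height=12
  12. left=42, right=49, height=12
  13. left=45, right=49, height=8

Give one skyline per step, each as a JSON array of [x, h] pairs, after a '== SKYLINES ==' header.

== SKYLINES ==
[[12,11],[27,0]]
[[12,11],[29,0]]
[[12,11],[29,0],[42,12],[45,0]]
[[12,11],[29,0],[42,12],[45,0]]
[[6,12],[18,11],[29,0],[42,12],[45,0]]
[[6,12],[18,11],[29,0],[39,12],[45,0]]
[[6,12],[18,11],[29,0],[39,12],[45,0]]
[[6,12],[18,11],[29,0],[39,12],[45,0]]
[[6,12],[18,11],[29,0],[39,12],[45,0],[46,3],[49,0]]
[[6,12],[18,11],[27,12],[45,0],[46,3],[49,0]]
[[6,12],[18,11],[27,12],[45,0],[46,3],[49,0]]
[[6,12],[18,11],[27,12],[49,0]]
[[6,12],[18,11],[27,12],[49,0]]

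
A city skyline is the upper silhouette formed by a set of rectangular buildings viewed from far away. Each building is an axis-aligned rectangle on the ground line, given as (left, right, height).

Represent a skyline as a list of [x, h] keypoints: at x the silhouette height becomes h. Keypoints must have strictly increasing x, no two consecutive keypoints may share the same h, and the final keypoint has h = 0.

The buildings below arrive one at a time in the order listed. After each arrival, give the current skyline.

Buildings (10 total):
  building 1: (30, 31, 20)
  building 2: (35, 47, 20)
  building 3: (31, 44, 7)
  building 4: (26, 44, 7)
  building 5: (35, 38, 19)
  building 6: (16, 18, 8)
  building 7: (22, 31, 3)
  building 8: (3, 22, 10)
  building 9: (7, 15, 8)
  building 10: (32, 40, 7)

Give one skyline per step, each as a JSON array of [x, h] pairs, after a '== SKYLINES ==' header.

== SKYLINES ==
[[30,20],[31,0]]
[[30,20],[31,0],[35,20],[47,0]]
[[30,20],[31,7],[35,20],[47,0]]
[[26,7],[30,20],[31,7],[35,20],[47,0]]
[[26,7],[30,20],[31,7],[35,20],[47,0]]
[[16,8],[18,0],[26,7],[30,20],[31,7],[35,20],[47,0]]
[[16,8],[18,0],[22,3],[26,7],[30,20],[31,7],[35,20],[47,0]]
[[3,10],[22,3],[26,7],[30,20],[31,7],[35,20],[47,0]]
[[3,10],[22,3],[26,7],[30,20],[31,7],[35,20],[47,0]]
[[3,10],[22,3],[26,7],[30,20],[31,7],[35,20],[47,0]]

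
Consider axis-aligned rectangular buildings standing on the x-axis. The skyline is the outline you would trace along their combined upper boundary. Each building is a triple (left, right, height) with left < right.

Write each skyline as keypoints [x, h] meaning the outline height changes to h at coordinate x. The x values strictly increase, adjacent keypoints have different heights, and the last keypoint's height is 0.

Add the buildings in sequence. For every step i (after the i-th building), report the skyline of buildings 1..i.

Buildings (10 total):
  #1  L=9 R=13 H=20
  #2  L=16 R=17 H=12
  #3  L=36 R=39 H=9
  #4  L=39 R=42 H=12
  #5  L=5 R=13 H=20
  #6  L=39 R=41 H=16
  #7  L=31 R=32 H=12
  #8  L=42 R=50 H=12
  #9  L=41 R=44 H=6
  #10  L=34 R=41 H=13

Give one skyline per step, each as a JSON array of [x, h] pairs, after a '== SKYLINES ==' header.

== SKYLINES ==
[[9,20],[13,0]]
[[9,20],[13,0],[16,12],[17,0]]
[[9,20],[13,0],[16,12],[17,0],[36,9],[39,0]]
[[9,20],[13,0],[16,12],[17,0],[36,9],[39,12],[42,0]]
[[5,20],[13,0],[16,12],[17,0],[36,9],[39,12],[42,0]]
[[5,20],[13,0],[16,12],[17,0],[36,9],[39,16],[41,12],[42,0]]
[[5,20],[13,0],[16,12],[17,0],[31,12],[32,0],[36,9],[39,16],[41,12],[42,0]]
[[5,20],[13,0],[16,12],[17,0],[31,12],[32,0],[36,9],[39,16],[41,12],[50,0]]
[[5,20],[13,0],[16,12],[17,0],[31,12],[32,0],[36,9],[39,16],[41,12],[50,0]]
[[5,20],[13,0],[16,12],[17,0],[31,12],[32,0],[34,13],[39,16],[41,12],[50,0]]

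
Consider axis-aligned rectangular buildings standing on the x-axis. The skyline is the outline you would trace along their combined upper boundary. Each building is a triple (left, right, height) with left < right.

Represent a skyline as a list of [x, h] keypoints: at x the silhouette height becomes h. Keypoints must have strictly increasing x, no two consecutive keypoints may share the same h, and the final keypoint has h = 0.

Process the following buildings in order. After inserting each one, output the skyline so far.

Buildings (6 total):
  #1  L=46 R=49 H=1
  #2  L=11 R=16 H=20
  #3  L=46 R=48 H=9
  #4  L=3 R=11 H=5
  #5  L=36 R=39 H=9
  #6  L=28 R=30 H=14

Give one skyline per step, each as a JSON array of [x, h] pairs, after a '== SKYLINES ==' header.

== SKYLINES ==
[[46,1],[49,0]]
[[11,20],[16,0],[46,1],[49,0]]
[[11,20],[16,0],[46,9],[48,1],[49,0]]
[[3,5],[11,20],[16,0],[46,9],[48,1],[49,0]]
[[3,5],[11,20],[16,0],[36,9],[39,0],[46,9],[48,1],[49,0]]
[[3,5],[11,20],[16,0],[28,14],[30,0],[36,9],[39,0],[46,9],[48,1],[49,0]]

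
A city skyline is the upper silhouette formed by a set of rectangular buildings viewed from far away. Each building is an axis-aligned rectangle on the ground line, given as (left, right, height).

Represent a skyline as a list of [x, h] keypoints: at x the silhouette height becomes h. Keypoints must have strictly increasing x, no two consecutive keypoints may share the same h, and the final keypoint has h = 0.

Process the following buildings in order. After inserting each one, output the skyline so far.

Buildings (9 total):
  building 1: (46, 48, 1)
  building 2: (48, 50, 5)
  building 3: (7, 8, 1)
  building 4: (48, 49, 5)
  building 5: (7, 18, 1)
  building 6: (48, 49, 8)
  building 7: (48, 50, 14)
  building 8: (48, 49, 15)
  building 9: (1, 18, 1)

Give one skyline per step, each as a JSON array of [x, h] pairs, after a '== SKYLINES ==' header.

== SKYLINES ==
[[46,1],[48,0]]
[[46,1],[48,5],[50,0]]
[[7,1],[8,0],[46,1],[48,5],[50,0]]
[[7,1],[8,0],[46,1],[48,5],[50,0]]
[[7,1],[18,0],[46,1],[48,5],[50,0]]
[[7,1],[18,0],[46,1],[48,8],[49,5],[50,0]]
[[7,1],[18,0],[46,1],[48,14],[50,0]]
[[7,1],[18,0],[46,1],[48,15],[49,14],[50,0]]
[[1,1],[18,0],[46,1],[48,15],[49,14],[50,0]]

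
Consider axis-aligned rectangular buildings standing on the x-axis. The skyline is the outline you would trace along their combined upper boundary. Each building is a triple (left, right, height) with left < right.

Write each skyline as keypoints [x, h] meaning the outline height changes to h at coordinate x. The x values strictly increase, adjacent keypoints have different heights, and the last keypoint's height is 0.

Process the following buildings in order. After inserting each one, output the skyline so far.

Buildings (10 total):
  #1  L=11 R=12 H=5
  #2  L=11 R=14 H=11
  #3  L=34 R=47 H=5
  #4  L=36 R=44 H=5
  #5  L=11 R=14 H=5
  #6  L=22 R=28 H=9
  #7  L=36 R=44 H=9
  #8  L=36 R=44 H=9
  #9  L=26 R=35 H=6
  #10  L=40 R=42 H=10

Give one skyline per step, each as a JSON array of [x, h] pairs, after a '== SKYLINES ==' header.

== SKYLINES ==
[[11,5],[12,0]]
[[11,11],[14,0]]
[[11,11],[14,0],[34,5],[47,0]]
[[11,11],[14,0],[34,5],[47,0]]
[[11,11],[14,0],[34,5],[47,0]]
[[11,11],[14,0],[22,9],[28,0],[34,5],[47,0]]
[[11,11],[14,0],[22,9],[28,0],[34,5],[36,9],[44,5],[47,0]]
[[11,11],[14,0],[22,9],[28,0],[34,5],[36,9],[44,5],[47,0]]
[[11,11],[14,0],[22,9],[28,6],[35,5],[36,9],[44,5],[47,0]]
[[11,11],[14,0],[22,9],[28,6],[35,5],[36,9],[40,10],[42,9],[44,5],[47,0]]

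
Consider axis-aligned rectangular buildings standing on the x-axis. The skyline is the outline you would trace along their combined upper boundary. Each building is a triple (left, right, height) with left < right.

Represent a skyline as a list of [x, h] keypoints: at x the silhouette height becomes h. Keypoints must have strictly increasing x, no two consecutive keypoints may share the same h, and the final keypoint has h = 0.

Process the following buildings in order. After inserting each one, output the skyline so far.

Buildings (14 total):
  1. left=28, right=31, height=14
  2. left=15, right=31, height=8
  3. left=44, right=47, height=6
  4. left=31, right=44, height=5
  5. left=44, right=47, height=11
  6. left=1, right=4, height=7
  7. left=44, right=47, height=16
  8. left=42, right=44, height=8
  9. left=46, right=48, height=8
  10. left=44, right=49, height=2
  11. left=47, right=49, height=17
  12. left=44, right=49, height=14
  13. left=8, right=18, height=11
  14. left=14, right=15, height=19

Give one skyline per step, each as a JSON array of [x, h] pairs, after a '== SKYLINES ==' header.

== SKYLINES ==
[[28,14],[31,0]]
[[15,8],[28,14],[31,0]]
[[15,8],[28,14],[31,0],[44,6],[47,0]]
[[15,8],[28,14],[31,5],[44,6],[47,0]]
[[15,8],[28,14],[31,5],[44,11],[47,0]]
[[1,7],[4,0],[15,8],[28,14],[31,5],[44,11],[47,0]]
[[1,7],[4,0],[15,8],[28,14],[31,5],[44,16],[47,0]]
[[1,7],[4,0],[15,8],[28,14],[31,5],[42,8],[44,16],[47,0]]
[[1,7],[4,0],[15,8],[28,14],[31,5],[42,8],[44,16],[47,8],[48,0]]
[[1,7],[4,0],[15,8],[28,14],[31,5],[42,8],[44,16],[47,8],[48,2],[49,0]]
[[1,7],[4,0],[15,8],[28,14],[31,5],[42,8],[44,16],[47,17],[49,0]]
[[1,7],[4,0],[15,8],[28,14],[31,5],[42,8],[44,16],[47,17],[49,0]]
[[1,7],[4,0],[8,11],[18,8],[28,14],[31,5],[42,8],[44,16],[47,17],[49,0]]
[[1,7],[4,0],[8,11],[14,19],[15,11],[18,8],[28,14],[31,5],[42,8],[44,16],[47,17],[49,0]]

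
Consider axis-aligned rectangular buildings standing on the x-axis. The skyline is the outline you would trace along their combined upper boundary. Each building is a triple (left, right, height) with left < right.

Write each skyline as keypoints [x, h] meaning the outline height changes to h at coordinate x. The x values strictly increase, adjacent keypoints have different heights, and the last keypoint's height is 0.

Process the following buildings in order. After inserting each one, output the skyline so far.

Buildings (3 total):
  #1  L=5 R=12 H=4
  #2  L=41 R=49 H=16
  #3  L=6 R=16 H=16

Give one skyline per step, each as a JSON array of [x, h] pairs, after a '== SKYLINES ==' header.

== SKYLINES ==
[[5,4],[12,0]]
[[5,4],[12,0],[41,16],[49,0]]
[[5,4],[6,16],[16,0],[41,16],[49,0]]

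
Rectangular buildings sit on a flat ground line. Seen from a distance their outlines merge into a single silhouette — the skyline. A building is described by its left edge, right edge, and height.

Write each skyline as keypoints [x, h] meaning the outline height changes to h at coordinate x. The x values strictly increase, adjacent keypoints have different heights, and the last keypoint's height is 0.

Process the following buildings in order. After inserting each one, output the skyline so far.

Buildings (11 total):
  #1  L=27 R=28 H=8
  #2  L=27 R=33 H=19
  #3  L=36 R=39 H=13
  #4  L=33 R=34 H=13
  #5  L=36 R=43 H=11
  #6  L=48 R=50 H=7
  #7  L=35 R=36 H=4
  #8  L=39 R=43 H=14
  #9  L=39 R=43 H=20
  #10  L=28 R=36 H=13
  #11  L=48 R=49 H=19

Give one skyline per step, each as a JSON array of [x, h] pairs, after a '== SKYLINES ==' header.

== SKYLINES ==
[[27,8],[28,0]]
[[27,19],[33,0]]
[[27,19],[33,0],[36,13],[39,0]]
[[27,19],[33,13],[34,0],[36,13],[39,0]]
[[27,19],[33,13],[34,0],[36,13],[39,11],[43,0]]
[[27,19],[33,13],[34,0],[36,13],[39,11],[43,0],[48,7],[50,0]]
[[27,19],[33,13],[34,0],[35,4],[36,13],[39,11],[43,0],[48,7],[50,0]]
[[27,19],[33,13],[34,0],[35,4],[36,13],[39,14],[43,0],[48,7],[50,0]]
[[27,19],[33,13],[34,0],[35,4],[36,13],[39,20],[43,0],[48,7],[50,0]]
[[27,19],[33,13],[39,20],[43,0],[48,7],[50,0]]
[[27,19],[33,13],[39,20],[43,0],[48,19],[49,7],[50,0]]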